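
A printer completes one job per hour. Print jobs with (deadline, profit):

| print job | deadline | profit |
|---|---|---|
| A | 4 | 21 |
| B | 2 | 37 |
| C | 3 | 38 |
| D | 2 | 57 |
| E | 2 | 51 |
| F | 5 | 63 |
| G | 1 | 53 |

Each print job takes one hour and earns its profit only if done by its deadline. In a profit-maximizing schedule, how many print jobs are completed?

By profit: F(d5,63), D(d2,57), G(d1,53), E(d2,51), C(d3,38), B(d2,37), A(d4,21)
F→slot 5; D→slot 2; G→slot 1; E skipped; C→slot 3; B skipped; A→slot 4.
5 of 7 scheduled.

5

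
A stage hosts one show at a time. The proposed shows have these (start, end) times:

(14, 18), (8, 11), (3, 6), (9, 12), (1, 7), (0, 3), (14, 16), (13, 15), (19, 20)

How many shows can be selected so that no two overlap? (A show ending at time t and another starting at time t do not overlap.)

5

Greedy by earliest finish: after sorting by end time, pick each interval compatible with the last pick.
By end time: (0,3), (3,6), (1,7), (8,11), (9,12), (13,15), (14,16), (14,18), (19,20).
Pick (0,3); next start ≥ 3 → (3,6); next start ≥ 6 → (8,11); next start ≥ 11 → (13,15); next start ≥ 15 → (19,20).
Selected 5 shows.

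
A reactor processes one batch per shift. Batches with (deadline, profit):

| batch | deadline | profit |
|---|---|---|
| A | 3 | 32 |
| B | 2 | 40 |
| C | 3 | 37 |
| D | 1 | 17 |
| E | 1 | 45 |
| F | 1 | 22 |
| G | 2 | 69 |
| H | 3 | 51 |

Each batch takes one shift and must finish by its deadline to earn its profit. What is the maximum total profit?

Sort by profit descending; place each in the latest free slot ≤ its deadline.
By profit: G(d2,69), H(d3,51), E(d1,45), B(d2,40), C(d3,37), A(d3,32), F(d1,22), D(d1,17)
G→slot 2; H→slot 3; E→slot 1; B skipped; C skipped; A skipped; F skipped; D skipped.
Profit = 45 + 69 + 51 = 165

165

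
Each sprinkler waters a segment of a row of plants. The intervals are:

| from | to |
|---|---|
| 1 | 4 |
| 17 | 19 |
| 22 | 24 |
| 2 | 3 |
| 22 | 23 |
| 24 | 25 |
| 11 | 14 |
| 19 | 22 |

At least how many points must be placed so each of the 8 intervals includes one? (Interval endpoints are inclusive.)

5

Process intervals by earliest right end; each time one isn't hit yet, stab at its right endpoint.
Sorted: [2,3] [1,4] [11,14] [17,19] [19,22] [22,23] [22,24] [24,25]
{[2,3],[1,4]} hit by 3; {[11,14]} hit by 14; {[17,19],[19,22]} hit by 19; {[22,23],[22,24]} hit by 23; {[24,25]} hit by 25.
Points: 3, 14, 19, 23, 25 (5 total).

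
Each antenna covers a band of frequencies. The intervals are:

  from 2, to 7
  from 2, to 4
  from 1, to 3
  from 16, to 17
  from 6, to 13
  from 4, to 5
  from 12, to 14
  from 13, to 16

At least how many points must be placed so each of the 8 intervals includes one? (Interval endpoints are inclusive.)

Sorted: [1,3] [2,4] [4,5] [2,7] [6,13] [12,14] [13,16] [16,17]
{[1,3],[2,4]} hit by 3; {[4,5],[2,7]} hit by 5; {[6,13],[12,14],[13,16]} hit by 13; {[16,17]} hit by 17.
Points: 3, 5, 13, 17 (4 total).

4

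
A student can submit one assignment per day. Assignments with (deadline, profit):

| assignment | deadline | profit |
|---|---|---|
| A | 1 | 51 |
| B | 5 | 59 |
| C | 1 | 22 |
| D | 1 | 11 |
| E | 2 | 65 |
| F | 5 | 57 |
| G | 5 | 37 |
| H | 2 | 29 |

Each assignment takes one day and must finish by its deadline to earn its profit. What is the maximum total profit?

Sort by profit descending; place each in the latest free slot ≤ its deadline.
Profit order: E=65 B=59 F=57 A=51 G=37 H=29 C=22 D=11
Assign: E→slot 2, B→slot 5, F→slot 4, A→slot 1, G→slot 3, H skipped, C skipped, D skipped.
Slots: [1:A] [2:E] [3:G] [4:F] [5:B]
Profit = 51 + 65 + 37 + 57 + 59 = 269

269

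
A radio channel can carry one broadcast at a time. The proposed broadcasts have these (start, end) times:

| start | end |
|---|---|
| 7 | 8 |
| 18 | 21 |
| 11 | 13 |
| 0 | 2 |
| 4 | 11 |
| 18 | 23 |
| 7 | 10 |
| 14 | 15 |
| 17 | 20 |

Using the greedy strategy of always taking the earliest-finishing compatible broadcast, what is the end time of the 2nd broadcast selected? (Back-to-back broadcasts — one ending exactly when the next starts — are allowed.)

8

By end time: (0,2), (7,8), (7,10), (4,11), (11,13), (14,15), (17,20), (18,21), (18,23).
Pick (0,2); next start ≥ 2 → (7,8); next start ≥ 8 → (11,13); next start ≥ 13 → (14,15); next start ≥ 15 → (17,20).
Selected: (0,2) (7,8) (11,13) (14,15) (17,20)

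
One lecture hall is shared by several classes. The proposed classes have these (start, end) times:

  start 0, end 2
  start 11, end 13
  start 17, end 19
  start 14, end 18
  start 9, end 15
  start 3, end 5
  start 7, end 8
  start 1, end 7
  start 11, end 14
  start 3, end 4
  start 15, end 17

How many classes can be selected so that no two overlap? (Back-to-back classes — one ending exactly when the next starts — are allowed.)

6

Sorted by end: (0,2)  (3,4)  (3,5)  (1,7)  (7,8)  (11,13)  (11,14)  (9,15)  (15,17)  (14,18)  (17,19)
take (0,2); take (3,4); skip (3,5); skip (1,7); take (7,8); take (11,13); skip (9,15); take (15,17); skip (14,18); take (17,19).
Selected 6 classes.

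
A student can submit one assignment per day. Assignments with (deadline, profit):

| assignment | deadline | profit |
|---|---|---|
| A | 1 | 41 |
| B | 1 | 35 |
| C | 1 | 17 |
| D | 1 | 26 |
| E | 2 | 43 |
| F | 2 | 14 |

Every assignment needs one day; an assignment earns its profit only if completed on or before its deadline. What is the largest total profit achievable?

84

By profit: E(d2,43), A(d1,41), B(d1,35), D(d1,26), C(d1,17), F(d2,14)
E→slot 2; A→slot 1; B skipped; D skipped; C skipped; F skipped.
Profit = 41 + 43 = 84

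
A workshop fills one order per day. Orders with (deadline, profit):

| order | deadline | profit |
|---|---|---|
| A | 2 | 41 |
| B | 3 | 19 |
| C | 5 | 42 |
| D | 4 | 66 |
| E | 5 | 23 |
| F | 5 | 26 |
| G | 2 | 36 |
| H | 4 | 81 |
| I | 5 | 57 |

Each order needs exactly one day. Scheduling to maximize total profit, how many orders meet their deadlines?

5

Profit order: H=81 D=66 I=57 C=42 A=41 G=36 F=26 E=23 B=19
Assign: H→slot 4, D→slot 3, I→slot 5, C→slot 2, A→slot 1, G skipped, F skipped, E skipped, B skipped.
Slots: [1:A] [2:C] [3:D] [4:H] [5:I]
5 of 9 scheduled.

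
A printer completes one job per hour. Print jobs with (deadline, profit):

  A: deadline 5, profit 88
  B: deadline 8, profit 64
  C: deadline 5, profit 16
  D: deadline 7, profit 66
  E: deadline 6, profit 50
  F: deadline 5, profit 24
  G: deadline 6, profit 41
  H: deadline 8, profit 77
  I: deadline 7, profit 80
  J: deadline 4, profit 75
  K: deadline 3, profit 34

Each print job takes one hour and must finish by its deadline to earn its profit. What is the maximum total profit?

By profit: A(d5,88), I(d7,80), H(d8,77), J(d4,75), D(d7,66), B(d8,64), E(d6,50), G(d6,41), K(d3,34), F(d5,24), C(d5,16)
A→slot 5; I→slot 7; H→slot 8; J→slot 4; D→slot 6; B→slot 3; E→slot 2; G→slot 1; K skipped; F skipped; C skipped.
Profit = 41 + 50 + 64 + 75 + 88 + 66 + 80 + 77 = 541

541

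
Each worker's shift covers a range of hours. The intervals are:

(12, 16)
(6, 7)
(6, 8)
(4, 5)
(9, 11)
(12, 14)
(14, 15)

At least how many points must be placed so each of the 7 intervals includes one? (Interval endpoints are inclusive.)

Process intervals by earliest right end; each time one isn't hit yet, stab at its right endpoint.
By right end: [4,5]  [6,7]  [6,8]  [9,11]  [12,14]  [14,15]  [12,16]
[4,5] uncovered → point at 5; [6,7] uncovered → point at 7; [9,11] uncovered → point at 11; [12,14] uncovered → point at 14.
Points: 5, 7, 11, 14 (4 total).

4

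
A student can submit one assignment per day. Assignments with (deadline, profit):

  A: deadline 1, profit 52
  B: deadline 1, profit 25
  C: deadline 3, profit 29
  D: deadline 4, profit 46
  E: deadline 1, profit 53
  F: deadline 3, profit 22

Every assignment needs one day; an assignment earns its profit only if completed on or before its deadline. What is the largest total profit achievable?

150

By profit: E(d1,53), A(d1,52), D(d4,46), C(d3,29), B(d1,25), F(d3,22)
E→slot 1; A skipped; D→slot 4; C→slot 3; B skipped; F→slot 2.
Profit = 53 + 22 + 29 + 46 = 150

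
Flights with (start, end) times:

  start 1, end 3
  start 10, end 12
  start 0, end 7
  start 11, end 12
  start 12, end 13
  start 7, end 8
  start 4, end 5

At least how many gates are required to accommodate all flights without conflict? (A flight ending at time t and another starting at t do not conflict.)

2

The answer is the maximum number of intervals overlapping at any instant.
starts: [0, 1, 4, 7, 10, 11, 12]
ends:   [3, 5, 7, 8, 12, 12, 13]
s0→1 s1→2  — peak 2.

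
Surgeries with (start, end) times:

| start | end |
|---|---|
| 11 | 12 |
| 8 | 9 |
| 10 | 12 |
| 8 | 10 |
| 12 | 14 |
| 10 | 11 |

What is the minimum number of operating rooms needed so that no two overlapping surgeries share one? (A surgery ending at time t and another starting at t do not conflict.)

2

Events (time:±→running): 8:+→1 8:+→2 … peak 2.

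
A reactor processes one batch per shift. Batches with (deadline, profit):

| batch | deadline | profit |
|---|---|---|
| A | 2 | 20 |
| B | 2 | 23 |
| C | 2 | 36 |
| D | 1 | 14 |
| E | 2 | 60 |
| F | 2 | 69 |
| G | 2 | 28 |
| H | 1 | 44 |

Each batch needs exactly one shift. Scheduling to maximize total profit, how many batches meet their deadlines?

2

Take jobs in profit order; each goes to the latest open slot no later than its deadline.
By profit: F(d2,69), E(d2,60), H(d1,44), C(d2,36), G(d2,28), B(d2,23), A(d2,20), D(d1,14)
F→slot 2; E→slot 1; H skipped; C skipped; G skipped; B skipped; A skipped; D skipped.
2 of 8 scheduled.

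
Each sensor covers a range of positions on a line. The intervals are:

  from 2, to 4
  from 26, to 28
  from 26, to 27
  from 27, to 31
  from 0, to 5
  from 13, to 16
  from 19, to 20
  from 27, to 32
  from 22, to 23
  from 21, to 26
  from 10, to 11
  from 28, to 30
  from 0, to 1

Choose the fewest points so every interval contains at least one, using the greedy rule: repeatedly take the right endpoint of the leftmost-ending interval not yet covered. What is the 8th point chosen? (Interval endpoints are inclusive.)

30

Process intervals by earliest right end; each time one isn't hit yet, stab at its right endpoint.
By right end: [0,1]  [2,4]  [0,5]  [10,11]  [13,16]  [19,20]  [22,23]  [21,26]  [26,27]  [26,28]  [28,30]  [27,31]  [27,32]
[0,1] uncovered → point at 1; [2,4] uncovered → point at 4; [10,11] uncovered → point at 11; [13,16] uncovered → point at 16; [19,20] uncovered → point at 20; [22,23] uncovered → point at 23; [26,27] uncovered → point at 27; [28,30] uncovered → point at 30.
Points: 1, 4, 11, 16, 20, 23, 27, 30 (8 total).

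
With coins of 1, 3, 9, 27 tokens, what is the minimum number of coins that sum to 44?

44 = 1×27 + 1×9 + 2×3 + 2×1
Total coins = 1 + 1 + 2 + 2 = 6

6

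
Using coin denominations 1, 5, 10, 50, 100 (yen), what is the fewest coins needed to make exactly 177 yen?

7

177 − 1×100→77 − 1×50→27 − 2×10→7 − 1×5→2 − 2×1→0
Total coins = 1 + 1 + 2 + 1 + 2 = 7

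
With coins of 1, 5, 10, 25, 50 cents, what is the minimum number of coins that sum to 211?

Greedy: take as many of the largest coin as possible, then repeat with the remainder.
211 − 4×50→11 − 1×10→1 − 1×1→0
Total coins = 4 + 1 + 1 = 6

6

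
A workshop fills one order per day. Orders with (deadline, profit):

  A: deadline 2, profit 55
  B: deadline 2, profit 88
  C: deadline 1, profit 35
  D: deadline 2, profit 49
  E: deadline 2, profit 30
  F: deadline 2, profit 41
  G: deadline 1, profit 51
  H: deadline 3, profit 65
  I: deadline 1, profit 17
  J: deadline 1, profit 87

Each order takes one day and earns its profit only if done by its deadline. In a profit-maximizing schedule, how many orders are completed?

3

Profit order: B=88 J=87 H=65 A=55 G=51 D=49 F=41 C=35 E=30 I=17
Assign: B→slot 2, J→slot 1, H→slot 3, A skipped, G skipped, D skipped, F skipped, C skipped, E skipped, I skipped.
Slots: [1:J] [2:B] [3:H]
3 of 10 scheduled.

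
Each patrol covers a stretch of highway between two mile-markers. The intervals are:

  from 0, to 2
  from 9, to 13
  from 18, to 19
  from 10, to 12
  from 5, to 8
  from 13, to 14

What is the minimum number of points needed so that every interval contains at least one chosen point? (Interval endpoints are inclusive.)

5

Sorted: [0,2] [5,8] [10,12] [9,13] [13,14] [18,19]
{[0,2]} hit by 2; {[5,8]} hit by 8; {[10,12],[9,13]} hit by 12; {[13,14]} hit by 14; {[18,19]} hit by 19.
Points: 2, 8, 12, 14, 19 (5 total).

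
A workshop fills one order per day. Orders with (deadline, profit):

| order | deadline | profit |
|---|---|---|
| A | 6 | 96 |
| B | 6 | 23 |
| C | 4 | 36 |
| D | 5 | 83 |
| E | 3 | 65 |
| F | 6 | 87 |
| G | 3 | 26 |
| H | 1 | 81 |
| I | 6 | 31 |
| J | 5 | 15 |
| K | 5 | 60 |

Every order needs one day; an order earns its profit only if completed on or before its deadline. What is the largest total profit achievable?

472

Sort by profit descending; place each in the latest free slot ≤ its deadline.
Profit order: A=96 F=87 D=83 H=81 E=65 K=60 C=36 I=31 G=26 B=23 J=15
Assign: A→slot 6, F→slot 5, D→slot 4, H→slot 1, E→slot 3, K→slot 2, C skipped, I skipped, G skipped, B skipped, J skipped.
Slots: [1:H] [2:K] [3:E] [4:D] [5:F] [6:A]
Profit = 81 + 60 + 65 + 83 + 87 + 96 = 472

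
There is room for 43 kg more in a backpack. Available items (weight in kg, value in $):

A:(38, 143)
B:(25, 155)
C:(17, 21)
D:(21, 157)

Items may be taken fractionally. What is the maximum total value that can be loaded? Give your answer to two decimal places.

Order: D (157/21=7.48) > B (155/25=6.20) > A (143/38=3.76) > C (21/17=1.24)
Fill: take D (21 @ 157) → take 22/25 of B → 136.40; 43/43 used.
Total value = 293.40

293.40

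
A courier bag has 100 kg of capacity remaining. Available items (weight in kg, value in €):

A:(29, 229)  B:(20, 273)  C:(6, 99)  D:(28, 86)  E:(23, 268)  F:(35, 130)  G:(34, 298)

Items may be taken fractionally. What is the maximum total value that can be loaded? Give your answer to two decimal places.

1072.24

Ratios (sorted): C 16.50, B 13.65, E 11.65, G 8.76, A 7.90, F 3.71, D 3.07
take C (6 @ 99); take B (20 @ 273); take E (23 @ 268); take G (34 @ 298); take 17/29 of A → 134.24. Capacity used 100/100.
Total value = 1072.24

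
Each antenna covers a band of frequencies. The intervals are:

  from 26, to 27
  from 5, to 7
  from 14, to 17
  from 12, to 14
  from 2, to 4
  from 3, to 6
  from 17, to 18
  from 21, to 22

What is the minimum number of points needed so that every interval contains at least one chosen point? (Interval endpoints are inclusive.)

6

By right end: [2,4]  [3,6]  [5,7]  [12,14]  [14,17]  [17,18]  [21,22]  [26,27]
[2,4] uncovered → point at 4; [5,7] uncovered → point at 7; [12,14] uncovered → point at 14; [17,18] uncovered → point at 18; [21,22] uncovered → point at 22; [26,27] uncovered → point at 27.
Points: 4, 7, 14, 18, 22, 27 (6 total).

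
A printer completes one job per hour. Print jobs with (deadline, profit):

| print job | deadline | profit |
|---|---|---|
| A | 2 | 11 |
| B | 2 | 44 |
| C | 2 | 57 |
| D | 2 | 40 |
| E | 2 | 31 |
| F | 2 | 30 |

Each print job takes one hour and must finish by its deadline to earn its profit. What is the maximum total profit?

101

Take jobs in profit order; each goes to the latest open slot no later than its deadline.
Profit order: C=57 B=44 D=40 E=31 F=30 A=11
Assign: C→slot 2, B→slot 1, D skipped, E skipped, F skipped, A skipped.
Slots: [1:B] [2:C]
Profit = 44 + 57 = 101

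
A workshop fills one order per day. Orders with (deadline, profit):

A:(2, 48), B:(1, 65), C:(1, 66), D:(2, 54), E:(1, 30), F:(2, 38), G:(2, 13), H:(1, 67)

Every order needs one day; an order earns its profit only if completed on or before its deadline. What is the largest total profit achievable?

Sort by profit descending; place each in the latest free slot ≤ its deadline.
Profit order: H=67 C=66 B=65 D=54 A=48 F=38 E=30 G=13
Assign: H→slot 1, C skipped, B skipped, D→slot 2, A skipped, F skipped, E skipped, G skipped.
Slots: [1:H] [2:D]
Profit = 67 + 54 = 121

121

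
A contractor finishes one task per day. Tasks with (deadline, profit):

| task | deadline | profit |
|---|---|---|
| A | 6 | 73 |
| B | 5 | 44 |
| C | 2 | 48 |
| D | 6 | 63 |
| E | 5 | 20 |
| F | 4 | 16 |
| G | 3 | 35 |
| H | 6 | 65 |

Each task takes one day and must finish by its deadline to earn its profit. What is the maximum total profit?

328

Sort by profit descending; place each in the latest free slot ≤ its deadline.
Profit order: A=73 H=65 D=63 C=48 B=44 G=35 E=20 F=16
Assign: A→slot 6, H→slot 5, D→slot 4, C→slot 2, B→slot 3, G→slot 1, E skipped, F skipped.
Slots: [1:G] [2:C] [3:B] [4:D] [5:H] [6:A]
Profit = 35 + 48 + 44 + 63 + 65 + 73 = 328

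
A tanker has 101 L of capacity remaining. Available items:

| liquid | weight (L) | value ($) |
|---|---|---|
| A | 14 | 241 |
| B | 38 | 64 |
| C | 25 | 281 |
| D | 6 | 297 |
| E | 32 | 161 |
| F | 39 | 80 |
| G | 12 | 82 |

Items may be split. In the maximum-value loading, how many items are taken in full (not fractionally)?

Sort by value per unit weight and fill in that order.
Ratios (sorted): D 49.50, A 17.21, C 11.24, G 6.83, E 5.03, F 2.05, B 1.68
take D (6 @ 297); take A (14 @ 241); take C (25 @ 281); take G (12 @ 82); take E (32 @ 161); take 12/39 of F → 24.62. Capacity used 101/101.
5 item(s) taken whole; one partial (take 12/39 of F).

5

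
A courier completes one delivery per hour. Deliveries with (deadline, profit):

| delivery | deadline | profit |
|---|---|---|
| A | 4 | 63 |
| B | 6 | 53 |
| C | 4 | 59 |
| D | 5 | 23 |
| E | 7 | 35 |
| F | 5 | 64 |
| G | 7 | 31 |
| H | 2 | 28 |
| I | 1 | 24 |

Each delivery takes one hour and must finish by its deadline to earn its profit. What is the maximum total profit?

Profit order: F=64 A=63 C=59 B=53 E=35 G=31 H=28 I=24 D=23
Assign: F→slot 5, A→slot 4, C→slot 3, B→slot 6, E→slot 7, G→slot 2, H→slot 1, I skipped, D skipped.
Slots: [1:H] [2:G] [3:C] [4:A] [5:F] [6:B] [7:E]
Profit = 28 + 31 + 59 + 63 + 64 + 53 + 35 = 333

333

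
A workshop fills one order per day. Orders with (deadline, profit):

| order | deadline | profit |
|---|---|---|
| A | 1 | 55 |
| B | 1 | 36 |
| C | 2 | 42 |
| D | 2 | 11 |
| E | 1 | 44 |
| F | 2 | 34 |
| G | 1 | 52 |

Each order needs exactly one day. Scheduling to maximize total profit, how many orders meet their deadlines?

2

Sort by profit descending; place each in the latest free slot ≤ its deadline.
Profit order: A=55 G=52 E=44 C=42 B=36 F=34 D=11
Assign: A→slot 1, G skipped, E skipped, C→slot 2, B skipped, F skipped, D skipped.
Slots: [1:A] [2:C]
2 of 7 scheduled.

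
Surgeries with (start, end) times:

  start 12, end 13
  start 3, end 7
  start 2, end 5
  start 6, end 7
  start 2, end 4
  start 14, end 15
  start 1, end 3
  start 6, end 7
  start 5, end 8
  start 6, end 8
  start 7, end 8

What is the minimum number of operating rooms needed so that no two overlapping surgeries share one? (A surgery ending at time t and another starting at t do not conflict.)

The answer is the maximum number of intervals overlapping at any instant.
starts: [1, 2, 2, 3, 5, 6, 6, 6, 7, 12, 14]
ends:   [3, 4, 5, 7, 7, 7, 8, 8, 8, 13, 15]
s1→1 s2→2 s2→3 e3→2 s3→3 e4→2 e5→1 s5→2 s6→3 s6→4 s6→5  — peak 5.

5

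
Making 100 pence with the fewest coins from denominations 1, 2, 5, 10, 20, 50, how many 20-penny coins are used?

Use the largest denomination that fits, subtract, and repeat.
100 = 2×50
Count of 20: 0

0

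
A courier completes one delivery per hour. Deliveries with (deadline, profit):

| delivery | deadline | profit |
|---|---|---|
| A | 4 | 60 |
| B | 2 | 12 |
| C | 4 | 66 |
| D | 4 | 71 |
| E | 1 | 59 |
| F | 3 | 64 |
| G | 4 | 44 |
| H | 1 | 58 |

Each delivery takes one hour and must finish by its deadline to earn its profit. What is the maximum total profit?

Take jobs in profit order; each goes to the latest open slot no later than its deadline.
Profit order: D=71 C=66 F=64 A=60 E=59 H=58 G=44 B=12
Assign: D→slot 4, C→slot 3, F→slot 2, A→slot 1, E skipped, H skipped, G skipped, B skipped.
Slots: [1:A] [2:F] [3:C] [4:D]
Profit = 60 + 64 + 66 + 71 = 261

261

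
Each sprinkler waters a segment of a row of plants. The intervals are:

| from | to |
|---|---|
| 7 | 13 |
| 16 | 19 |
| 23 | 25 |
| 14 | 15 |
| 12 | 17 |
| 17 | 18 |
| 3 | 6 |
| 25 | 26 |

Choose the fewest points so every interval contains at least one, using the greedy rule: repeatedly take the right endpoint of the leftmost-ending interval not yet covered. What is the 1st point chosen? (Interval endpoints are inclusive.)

Sort by right endpoint; whenever an interval is uncovered, place a point at its right end.
Sorted: [3,6] [7,13] [14,15] [12,17] [17,18] [16,19] [23,25] [25,26]
{[3,6]} hit by 6; {[7,13]} hit by 13; {[14,15],[12,17]} hit by 15; {[17,18],[16,19]} hit by 18; {[23,25],[25,26]} hit by 25.
Points: 6, 13, 15, 18, 25 (5 total).

6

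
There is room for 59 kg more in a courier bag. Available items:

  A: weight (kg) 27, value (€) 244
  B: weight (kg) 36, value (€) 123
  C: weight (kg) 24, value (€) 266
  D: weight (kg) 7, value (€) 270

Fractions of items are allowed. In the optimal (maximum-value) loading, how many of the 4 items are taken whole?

Sort by value per unit weight and fill in that order.
Ratios (sorted): D 38.57, C 11.08, A 9.04, B 3.42
take D (7 @ 270); take C (24 @ 266); take A (27 @ 244); take 1/36 of B → 3.42. Capacity used 59/59.
3 item(s) taken whole; one partial (take 1/36 of B).

3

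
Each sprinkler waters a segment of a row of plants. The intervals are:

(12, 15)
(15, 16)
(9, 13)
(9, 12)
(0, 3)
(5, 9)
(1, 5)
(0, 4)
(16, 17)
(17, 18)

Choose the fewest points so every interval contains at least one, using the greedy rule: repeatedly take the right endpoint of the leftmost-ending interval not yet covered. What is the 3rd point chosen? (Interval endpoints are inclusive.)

Process intervals by earliest right end; each time one isn't hit yet, stab at its right endpoint.
Sorted: [0,3] [0,4] [1,5] [5,9] [9,12] [9,13] [12,15] [15,16] [16,17] [17,18]
{[0,3],[0,4],[1,5]} hit by 3; {[5,9],[9,12],[9,13]} hit by 9; {[12,15],[15,16]} hit by 15; {[16,17],[17,18]} hit by 17.
Points: 3, 9, 15, 17 (4 total).

15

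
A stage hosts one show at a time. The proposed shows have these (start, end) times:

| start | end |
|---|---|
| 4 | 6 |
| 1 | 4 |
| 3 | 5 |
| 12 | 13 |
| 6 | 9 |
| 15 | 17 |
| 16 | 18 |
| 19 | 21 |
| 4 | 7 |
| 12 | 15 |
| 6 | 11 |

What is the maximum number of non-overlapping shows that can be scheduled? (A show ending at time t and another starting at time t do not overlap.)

Sort by end time and greedily take each interval whose start is ≥ the last chosen end.
By end time: (1,4), (3,5), (4,6), (4,7), (6,9), (6,11), (12,13), (12,15), (15,17), (16,18), (19,21).
Pick (1,4); next start ≥ 4 → (4,6); next start ≥ 6 → (6,9); next start ≥ 9 → (12,13); next start ≥ 13 → (15,17); next start ≥ 17 → (19,21).
Selected 6 shows.

6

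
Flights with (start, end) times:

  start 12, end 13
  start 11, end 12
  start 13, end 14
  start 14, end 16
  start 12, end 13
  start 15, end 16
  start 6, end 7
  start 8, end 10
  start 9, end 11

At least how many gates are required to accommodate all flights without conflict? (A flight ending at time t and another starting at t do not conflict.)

2

Count concurrent intervals with a sweep; the peak is the room count.
Events (time:±→running): 6:+→1 7:-→0 8:+→1 9:+→2 … peak 2.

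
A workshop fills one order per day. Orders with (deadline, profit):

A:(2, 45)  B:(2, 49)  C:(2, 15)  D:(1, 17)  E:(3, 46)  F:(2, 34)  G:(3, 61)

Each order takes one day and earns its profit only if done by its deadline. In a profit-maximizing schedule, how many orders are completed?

3

Sort by profit descending; place each in the latest free slot ≤ its deadline.
By profit: G(d3,61), B(d2,49), E(d3,46), A(d2,45), F(d2,34), D(d1,17), C(d2,15)
G→slot 3; B→slot 2; E→slot 1; A skipped; F skipped; D skipped; C skipped.
3 of 7 scheduled.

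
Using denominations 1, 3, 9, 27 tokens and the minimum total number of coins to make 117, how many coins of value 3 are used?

0

117 − 4×27→9 − 1×9→0
Count of 3: 0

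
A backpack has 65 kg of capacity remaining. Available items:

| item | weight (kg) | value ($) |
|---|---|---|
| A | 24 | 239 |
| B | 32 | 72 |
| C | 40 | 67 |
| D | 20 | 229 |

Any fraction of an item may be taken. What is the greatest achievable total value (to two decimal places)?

Sort by value per unit weight and fill in that order.
Ratios (sorted): D 11.45, A 9.96, B 2.25, C 1.68
take D (20 @ 229); take A (24 @ 239); take 21/32 of B → 47.25. Capacity used 65/65.
Total value = 515.25

515.25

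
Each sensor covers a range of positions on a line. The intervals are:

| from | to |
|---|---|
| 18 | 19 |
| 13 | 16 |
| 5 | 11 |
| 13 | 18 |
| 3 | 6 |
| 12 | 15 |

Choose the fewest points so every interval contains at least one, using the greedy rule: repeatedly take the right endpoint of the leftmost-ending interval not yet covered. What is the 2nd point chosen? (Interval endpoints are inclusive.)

Process intervals by earliest right end; each time one isn't hit yet, stab at its right endpoint.
By right end: [3,6]  [5,11]  [12,15]  [13,16]  [13,18]  [18,19]
[3,6] uncovered → point at 6; [12,15] uncovered → point at 15; [18,19] uncovered → point at 19.
Points: 6, 15, 19 (3 total).

15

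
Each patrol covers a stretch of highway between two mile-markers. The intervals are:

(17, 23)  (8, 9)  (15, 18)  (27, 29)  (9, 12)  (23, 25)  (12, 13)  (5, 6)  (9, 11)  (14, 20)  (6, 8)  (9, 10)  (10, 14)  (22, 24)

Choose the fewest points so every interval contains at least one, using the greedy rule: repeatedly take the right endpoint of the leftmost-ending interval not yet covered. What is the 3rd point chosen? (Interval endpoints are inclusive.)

13

Sorted: [5,6] [6,8] [8,9] [9,10] [9,11] [9,12] [12,13] [10,14] [15,18] [14,20] [17,23] [22,24] [23,25] [27,29]
{[5,6],[6,8]} hit by 6; {[8,9],[9,10],[9,11],[9,12]} hit by 9; {[12,13],[10,14]} hit by 13; {[15,18],[14,20],[17,23]} hit by 18; {[22,24],[23,25]} hit by 24; {[27,29]} hit by 29.
Points: 6, 9, 13, 18, 24, 29 (6 total).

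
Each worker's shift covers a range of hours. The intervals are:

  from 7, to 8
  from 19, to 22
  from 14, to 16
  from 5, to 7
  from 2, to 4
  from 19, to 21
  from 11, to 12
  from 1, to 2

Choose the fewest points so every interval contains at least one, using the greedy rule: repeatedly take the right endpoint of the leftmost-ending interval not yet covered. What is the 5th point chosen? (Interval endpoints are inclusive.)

Sort by right endpoint; whenever an interval is uncovered, place a point at its right end.
By right end: [1,2]  [2,4]  [5,7]  [7,8]  [11,12]  [14,16]  [19,21]  [19,22]
[1,2] uncovered → point at 2; [5,7] uncovered → point at 7; [11,12] uncovered → point at 12; [14,16] uncovered → point at 16; [19,21] uncovered → point at 21.
Points: 2, 7, 12, 16, 21 (5 total).

21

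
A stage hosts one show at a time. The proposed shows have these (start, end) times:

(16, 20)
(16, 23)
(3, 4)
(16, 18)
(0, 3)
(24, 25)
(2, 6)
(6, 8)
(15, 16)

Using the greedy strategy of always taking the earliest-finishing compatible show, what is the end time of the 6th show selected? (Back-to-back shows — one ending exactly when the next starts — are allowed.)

Greedy by earliest finish: after sorting by end time, pick each interval compatible with the last pick.
Sorted by end: (0,3)  (3,4)  (2,6)  (6,8)  (15,16)  (16,18)  (16,20)  (16,23)  (24,25)
take (0,3); take (3,4); take (6,8); take (15,16); take (16,18); skip (16,23); take (24,25).
Selected: (0,3) (3,4) (6,8) (15,16) (16,18) (24,25)

25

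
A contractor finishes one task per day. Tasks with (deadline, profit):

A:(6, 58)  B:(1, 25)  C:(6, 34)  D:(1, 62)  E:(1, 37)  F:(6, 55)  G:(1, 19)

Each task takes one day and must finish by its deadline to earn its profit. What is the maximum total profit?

Profit order: D=62 A=58 F=55 E=37 C=34 B=25 G=19
Assign: D→slot 1, A→slot 6, F→slot 5, E skipped, C→slot 4, B skipped, G skipped.
Slots: [1:D] [4:C] [5:F] [6:A]
Profit = 62 + 34 + 55 + 58 = 209

209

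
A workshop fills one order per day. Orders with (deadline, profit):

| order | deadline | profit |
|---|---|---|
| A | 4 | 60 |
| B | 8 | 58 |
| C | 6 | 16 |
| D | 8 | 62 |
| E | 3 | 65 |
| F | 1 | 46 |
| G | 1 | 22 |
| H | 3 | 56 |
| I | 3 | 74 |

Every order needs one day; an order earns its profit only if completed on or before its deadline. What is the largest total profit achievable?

391

Sort by profit descending; place each in the latest free slot ≤ its deadline.
Profit order: I=74 E=65 D=62 A=60 B=58 H=56 F=46 G=22 C=16
Assign: I→slot 3, E→slot 2, D→slot 8, A→slot 4, B→slot 7, H→slot 1, F skipped, G skipped, C→slot 6.
Slots: [1:H] [2:E] [3:I] [4:A] [6:C] [7:B] [8:D]
Profit = 56 + 65 + 74 + 60 + 16 + 58 + 62 = 391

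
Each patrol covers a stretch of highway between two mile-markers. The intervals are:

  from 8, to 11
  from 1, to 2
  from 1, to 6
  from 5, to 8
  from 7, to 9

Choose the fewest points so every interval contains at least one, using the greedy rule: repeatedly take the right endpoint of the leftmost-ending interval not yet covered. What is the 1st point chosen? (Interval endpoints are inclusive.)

By right end: [1,2]  [1,6]  [5,8]  [7,9]  [8,11]
[1,2] uncovered → point at 2; [5,8] uncovered → point at 8.
Points: 2, 8 (2 total).

2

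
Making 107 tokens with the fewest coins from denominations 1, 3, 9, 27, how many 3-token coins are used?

2

107 − 3×27→26 − 2×9→8 − 2×3→2 − 2×1→0
Count of 3: 2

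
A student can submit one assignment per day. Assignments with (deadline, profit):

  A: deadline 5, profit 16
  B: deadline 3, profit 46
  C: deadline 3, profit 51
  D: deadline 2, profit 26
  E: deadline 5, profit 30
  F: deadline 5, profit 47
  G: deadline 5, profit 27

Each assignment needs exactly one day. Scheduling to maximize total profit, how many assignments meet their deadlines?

Take jobs in profit order; each goes to the latest open slot no later than its deadline.
Profit order: C=51 F=47 B=46 E=30 G=27 D=26 A=16
Assign: C→slot 3, F→slot 5, B→slot 2, E→slot 4, G→slot 1, D skipped, A skipped.
Slots: [1:G] [2:B] [3:C] [4:E] [5:F]
5 of 7 scheduled.

5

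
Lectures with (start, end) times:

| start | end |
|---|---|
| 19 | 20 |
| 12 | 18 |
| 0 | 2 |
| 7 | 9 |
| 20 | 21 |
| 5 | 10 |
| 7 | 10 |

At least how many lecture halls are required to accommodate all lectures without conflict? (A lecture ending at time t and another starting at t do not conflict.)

3

Events (time:±→running): 0:+→1 2:-→0 5:+→1 7:+→2 7:+→3 … peak 3.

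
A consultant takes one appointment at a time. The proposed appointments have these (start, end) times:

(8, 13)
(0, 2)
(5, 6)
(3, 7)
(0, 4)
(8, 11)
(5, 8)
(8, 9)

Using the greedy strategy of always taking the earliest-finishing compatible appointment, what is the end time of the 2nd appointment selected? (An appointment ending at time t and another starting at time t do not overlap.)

Order by finish time; keep every interval that doesn't clash with the previous kept one.
By end time: (0,2), (0,4), (5,6), (3,7), (5,8), (8,9), (8,11), (8,13).
Pick (0,2); next start ≥ 2 → (5,6); next start ≥ 6 → (8,9).
Selected: (0,2) (5,6) (8,9)

6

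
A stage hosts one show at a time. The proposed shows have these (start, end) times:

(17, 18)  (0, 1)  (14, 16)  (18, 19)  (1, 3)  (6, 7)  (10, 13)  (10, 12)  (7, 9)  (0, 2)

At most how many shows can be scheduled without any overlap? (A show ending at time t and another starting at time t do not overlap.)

Greedy by earliest finish: after sorting by end time, pick each interval compatible with the last pick.
Sorted by end: (0,1)  (0,2)  (1,3)  (6,7)  (7,9)  (10,12)  (10,13)  (14,16)  (17,18)  (18,19)
take (0,1); skip (0,2); take (1,3); take (6,7); take (7,9); take (10,12); skip (10,13); take (14,16); take (17,18); take (18,19).
Selected 8 shows.

8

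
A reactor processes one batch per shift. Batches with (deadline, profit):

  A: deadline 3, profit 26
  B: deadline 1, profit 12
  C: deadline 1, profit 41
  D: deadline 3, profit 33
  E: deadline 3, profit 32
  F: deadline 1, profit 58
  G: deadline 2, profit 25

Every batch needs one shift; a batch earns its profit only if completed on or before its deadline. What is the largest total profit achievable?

Take jobs in profit order; each goes to the latest open slot no later than its deadline.
Profit order: F=58 C=41 D=33 E=32 A=26 G=25 B=12
Assign: F→slot 1, C skipped, D→slot 3, E→slot 2, A skipped, G skipped, B skipped.
Slots: [1:F] [2:E] [3:D]
Profit = 58 + 32 + 33 = 123

123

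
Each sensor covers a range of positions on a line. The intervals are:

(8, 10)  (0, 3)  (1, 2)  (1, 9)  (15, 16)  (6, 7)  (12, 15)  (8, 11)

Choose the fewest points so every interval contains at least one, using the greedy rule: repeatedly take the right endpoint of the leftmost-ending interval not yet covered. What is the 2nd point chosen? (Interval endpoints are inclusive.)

Sort by right endpoint; whenever an interval is uncovered, place a point at its right end.
By right end: [1,2]  [0,3]  [6,7]  [1,9]  [8,10]  [8,11]  [12,15]  [15,16]
[1,2] uncovered → point at 2; [6,7] uncovered → point at 7; [8,10] uncovered → point at 10; [12,15] uncovered → point at 15.
Points: 2, 7, 10, 15 (4 total).

7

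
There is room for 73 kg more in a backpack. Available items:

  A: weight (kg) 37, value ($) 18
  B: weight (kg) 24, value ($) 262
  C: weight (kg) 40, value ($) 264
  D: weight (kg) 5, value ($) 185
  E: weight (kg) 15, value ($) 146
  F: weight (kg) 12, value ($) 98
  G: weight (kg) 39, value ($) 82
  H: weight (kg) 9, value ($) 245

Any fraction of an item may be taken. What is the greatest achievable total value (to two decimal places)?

988.80

Sort by value per unit weight and fill in that order.
Order: D (185/5=37.00) > H (245/9=27.22) > B (262/24=10.92) > E (146/15=9.73) > F (98/12=8.17) > C (264/40=6.60) > G (82/39=2.10) > A (18/37=0.49)
Fill: take D (5 @ 185) → take H (9 @ 245) → take B (24 @ 262) → take E (15 @ 146) → take F (12 @ 98) → take 8/40 of C → 52.80; 73/73 used.
Total value = 988.80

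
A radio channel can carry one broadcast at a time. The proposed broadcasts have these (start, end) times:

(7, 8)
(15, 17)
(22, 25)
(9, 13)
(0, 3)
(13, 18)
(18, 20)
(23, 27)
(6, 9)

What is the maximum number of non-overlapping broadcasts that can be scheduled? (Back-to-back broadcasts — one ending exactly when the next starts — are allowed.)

6

Sort by end time and greedily take each interval whose start is ≥ the last chosen end.
Sorted by end: (0,3)  (7,8)  (6,9)  (9,13)  (15,17)  (13,18)  (18,20)  (22,25)  (23,27)
take (0,3); take (7,8); take (9,13); take (15,17); take (18,20); take (22,25).
Selected 6 broadcasts.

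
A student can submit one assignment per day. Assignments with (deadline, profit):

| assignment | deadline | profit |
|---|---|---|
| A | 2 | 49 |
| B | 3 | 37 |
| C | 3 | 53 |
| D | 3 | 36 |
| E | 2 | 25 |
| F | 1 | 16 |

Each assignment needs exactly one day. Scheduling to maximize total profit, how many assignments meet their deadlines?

Profit order: C=53 A=49 B=37 D=36 E=25 F=16
Assign: C→slot 3, A→slot 2, B→slot 1, D skipped, E skipped, F skipped.
Slots: [1:B] [2:A] [3:C]
3 of 6 scheduled.

3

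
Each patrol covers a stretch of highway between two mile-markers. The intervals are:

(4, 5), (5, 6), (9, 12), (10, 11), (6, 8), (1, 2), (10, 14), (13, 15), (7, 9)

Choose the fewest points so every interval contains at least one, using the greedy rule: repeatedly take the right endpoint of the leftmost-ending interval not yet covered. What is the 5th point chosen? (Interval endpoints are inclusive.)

15

Sorted: [1,2] [4,5] [5,6] [6,8] [7,9] [10,11] [9,12] [10,14] [13,15]
{[1,2]} hit by 2; {[4,5],[5,6]} hit by 5; {[6,8],[7,9]} hit by 8; {[10,11],[9,12],[10,14]} hit by 11; {[13,15]} hit by 15.
Points: 2, 5, 8, 11, 15 (5 total).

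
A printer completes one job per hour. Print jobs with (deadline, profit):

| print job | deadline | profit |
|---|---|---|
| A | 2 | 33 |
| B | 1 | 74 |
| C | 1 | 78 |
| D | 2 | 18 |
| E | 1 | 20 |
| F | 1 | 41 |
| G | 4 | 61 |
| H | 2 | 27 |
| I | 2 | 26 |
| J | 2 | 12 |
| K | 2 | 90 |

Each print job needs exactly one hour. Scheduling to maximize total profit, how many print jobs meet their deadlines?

3

Sort by profit descending; place each in the latest free slot ≤ its deadline.
By profit: K(d2,90), C(d1,78), B(d1,74), G(d4,61), F(d1,41), A(d2,33), H(d2,27), I(d2,26), E(d1,20), D(d2,18), J(d2,12)
K→slot 2; C→slot 1; B skipped; G→slot 4; F skipped; A skipped; H skipped; I skipped; E skipped; D skipped; J skipped.
3 of 11 scheduled.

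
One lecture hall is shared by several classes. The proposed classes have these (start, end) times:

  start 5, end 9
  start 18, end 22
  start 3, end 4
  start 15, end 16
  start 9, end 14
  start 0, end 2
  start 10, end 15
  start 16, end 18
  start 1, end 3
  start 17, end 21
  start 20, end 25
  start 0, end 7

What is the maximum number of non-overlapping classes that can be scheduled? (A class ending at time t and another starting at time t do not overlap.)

7

Sorted by end: (0,2)  (1,3)  (3,4)  (0,7)  (5,9)  (9,14)  (10,15)  (15,16)  (16,18)  (17,21)  (18,22)  (20,25)
take (0,2); take (3,4); skip (0,7); take (5,9); take (9,14); skip (10,15); take (15,16); take (16,18); take (18,22).
Selected 7 classes.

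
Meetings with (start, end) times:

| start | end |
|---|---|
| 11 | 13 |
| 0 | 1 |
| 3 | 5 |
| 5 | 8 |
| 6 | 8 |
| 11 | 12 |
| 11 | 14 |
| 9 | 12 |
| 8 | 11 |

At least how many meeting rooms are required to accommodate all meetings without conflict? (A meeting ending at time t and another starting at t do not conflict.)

4

Events (time:±→running): 0:+→1 1:-→0 3:+→1 5:-→0 5:+→1 6:+→2 8:-→1 8:-→0 8:+→1 9:+→2 11:-→1 11:+→2 11:+→3 11:+→4 … peak 4.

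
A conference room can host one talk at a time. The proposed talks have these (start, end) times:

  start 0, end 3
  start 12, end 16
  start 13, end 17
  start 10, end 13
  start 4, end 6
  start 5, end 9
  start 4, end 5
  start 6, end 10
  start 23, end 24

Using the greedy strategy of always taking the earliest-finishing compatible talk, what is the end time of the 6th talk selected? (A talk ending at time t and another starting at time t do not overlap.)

24

Greedy by earliest finish: after sorting by end time, pick each interval compatible with the last pick.
Sorted by end: (0,3)  (4,5)  (4,6)  (5,9)  (6,10)  (10,13)  (12,16)  (13,17)  (23,24)
take (0,3); take (4,5); take (5,9); take (10,13); take (13,17); take (23,24).
Selected: (0,3) (4,5) (5,9) (10,13) (13,17) (23,24)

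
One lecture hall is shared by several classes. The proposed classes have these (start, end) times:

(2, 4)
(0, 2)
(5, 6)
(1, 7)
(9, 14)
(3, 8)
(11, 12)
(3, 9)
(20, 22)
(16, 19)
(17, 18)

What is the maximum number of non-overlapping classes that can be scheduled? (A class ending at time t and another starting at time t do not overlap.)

6

Order by finish time; keep every interval that doesn't clash with the previous kept one.
Sorted by end: (0,2)  (2,4)  (5,6)  (1,7)  (3,8)  (3,9)  (11,12)  (9,14)  (17,18)  (16,19)  (20,22)
take (0,2); take (2,4); take (5,6); skip (3,9); take (11,12); take (17,18); take (20,22).
Selected 6 classes.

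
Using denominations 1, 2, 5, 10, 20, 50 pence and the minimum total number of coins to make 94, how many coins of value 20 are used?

Greedy: take as many of the largest coin as possible, then repeat with the remainder.
94 = 1×50 + 2×20 + 2×2
Count of 20: 2

2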